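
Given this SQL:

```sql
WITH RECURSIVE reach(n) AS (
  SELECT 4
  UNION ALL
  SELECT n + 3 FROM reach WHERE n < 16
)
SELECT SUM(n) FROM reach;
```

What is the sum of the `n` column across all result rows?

Base: n=4.
Iteration 1: 4 < 16 holds -> n = 4 + 3 = 7.
Iteration 2: 7 < 16 holds -> n = 7 + 3 = 10.
Iteration 3: 10 < 16 holds -> n = 10 + 3 = 13.
Iteration 4: 13 < 16 holds -> n = 13 + 3 = 16.
Iteration 5: 16 < 16 fails; recursion stops.
SUM(n) = 4 + 7 + 10 + 13 + 16 = 50.

50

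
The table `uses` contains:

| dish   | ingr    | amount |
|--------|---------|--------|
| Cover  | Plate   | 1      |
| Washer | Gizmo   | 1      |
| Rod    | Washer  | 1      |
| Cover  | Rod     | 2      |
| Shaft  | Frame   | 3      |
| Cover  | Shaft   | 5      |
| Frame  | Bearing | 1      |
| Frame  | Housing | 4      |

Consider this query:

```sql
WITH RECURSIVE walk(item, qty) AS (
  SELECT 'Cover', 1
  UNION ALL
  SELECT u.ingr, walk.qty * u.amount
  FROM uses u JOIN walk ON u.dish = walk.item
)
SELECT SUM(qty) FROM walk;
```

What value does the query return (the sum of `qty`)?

Base: (Cover, qty=1).
Iteration 1: components of {Cover} -> Plate = 1*1 = 1, Rod = 1*2 = 2, Shaft = 1*5 = 5.
Iteration 2: components of {Plate,Rod,Shaft} -> Frame = 5*3 = 15, Washer = 2*1 = 2.
Iteration 3: components of {Frame,Washer} -> Bearing = 15*1 = 15, Gizmo = 2*1 = 2, Housing = 15*4 = 60.
Iteration 4: no further components; recursion stops.
SUM(qty) = 1 + 2 + 1 + 5 + 2 + 15 + 2 + 15 + 60 = 103.

103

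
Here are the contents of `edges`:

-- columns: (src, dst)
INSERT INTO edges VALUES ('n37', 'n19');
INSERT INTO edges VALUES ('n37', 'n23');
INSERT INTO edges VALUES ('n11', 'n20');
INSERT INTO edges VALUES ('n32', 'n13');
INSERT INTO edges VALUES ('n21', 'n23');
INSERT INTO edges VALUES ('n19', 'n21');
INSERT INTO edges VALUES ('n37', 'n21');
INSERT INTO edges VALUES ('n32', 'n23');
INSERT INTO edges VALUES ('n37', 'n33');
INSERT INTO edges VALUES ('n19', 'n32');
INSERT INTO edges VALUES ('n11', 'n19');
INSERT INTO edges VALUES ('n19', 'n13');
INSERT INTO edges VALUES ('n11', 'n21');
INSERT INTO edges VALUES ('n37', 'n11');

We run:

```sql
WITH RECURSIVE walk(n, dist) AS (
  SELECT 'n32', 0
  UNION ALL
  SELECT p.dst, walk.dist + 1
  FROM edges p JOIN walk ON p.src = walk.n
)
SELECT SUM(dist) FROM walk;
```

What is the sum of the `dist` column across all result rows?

Base: (n32, dist=0).
Iteration 1: edges from {n32} -> (n13, dist=1), (n23, dist=1).
Iteration 2: no outgoing edges from {n13,n23}; recursion stops.
SUM(dist) = 0 + 1 + 1 = 2.

2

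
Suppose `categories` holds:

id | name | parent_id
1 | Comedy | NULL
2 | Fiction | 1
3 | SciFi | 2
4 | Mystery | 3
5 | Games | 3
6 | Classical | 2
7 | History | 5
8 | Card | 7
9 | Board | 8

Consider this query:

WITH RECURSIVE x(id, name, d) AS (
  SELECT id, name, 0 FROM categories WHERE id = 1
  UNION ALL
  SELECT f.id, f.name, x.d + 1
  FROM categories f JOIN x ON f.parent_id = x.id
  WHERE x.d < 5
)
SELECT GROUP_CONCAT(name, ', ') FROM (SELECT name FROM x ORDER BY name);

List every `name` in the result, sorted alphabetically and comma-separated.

Base: id=1 (Comedy) at d 0.
Iteration 1: rows with parent_id in {1} -> Fiction (id 2, d 1).
Iteration 2: rows with parent_id in {2} -> SciFi (id 3, d 2), Classical (id 6, d 2).
Iteration 3: rows with parent_id in {3,6} -> Mystery (id 4, d 3), Games (id 5, d 3).
Iteration 4: rows with parent_id in {4,5} -> History (id 7, d 4).
Iteration 5: rows with parent_id in {7} -> Card (id 8, d 5).
Iteration 6: d < 5 fails for all current rows; recursion stops.

Card, Classical, Comedy, Fiction, Games, History, Mystery, SciFi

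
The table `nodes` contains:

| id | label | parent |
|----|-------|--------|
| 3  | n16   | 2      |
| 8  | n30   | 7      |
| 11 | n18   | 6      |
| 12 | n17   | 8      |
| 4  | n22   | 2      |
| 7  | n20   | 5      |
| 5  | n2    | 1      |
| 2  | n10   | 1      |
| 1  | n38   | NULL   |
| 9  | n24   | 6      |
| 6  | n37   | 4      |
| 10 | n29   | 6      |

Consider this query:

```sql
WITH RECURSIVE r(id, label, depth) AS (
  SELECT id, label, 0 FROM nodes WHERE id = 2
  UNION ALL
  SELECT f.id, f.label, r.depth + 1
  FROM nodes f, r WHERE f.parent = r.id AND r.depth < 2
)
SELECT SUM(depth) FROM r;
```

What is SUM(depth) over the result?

Base: id=2 (n10) at depth 0.
Iteration 1: rows with parent in {2} -> n16 (id 3, depth 1), n22 (id 4, depth 1).
Iteration 2: rows with parent in {3,4} -> n37 (id 6, depth 2).
Iteration 3: depth < 2 fails for all current rows; recursion stops.
SUM(depth) = 0 + 1 + 1 + 2 = 4.

4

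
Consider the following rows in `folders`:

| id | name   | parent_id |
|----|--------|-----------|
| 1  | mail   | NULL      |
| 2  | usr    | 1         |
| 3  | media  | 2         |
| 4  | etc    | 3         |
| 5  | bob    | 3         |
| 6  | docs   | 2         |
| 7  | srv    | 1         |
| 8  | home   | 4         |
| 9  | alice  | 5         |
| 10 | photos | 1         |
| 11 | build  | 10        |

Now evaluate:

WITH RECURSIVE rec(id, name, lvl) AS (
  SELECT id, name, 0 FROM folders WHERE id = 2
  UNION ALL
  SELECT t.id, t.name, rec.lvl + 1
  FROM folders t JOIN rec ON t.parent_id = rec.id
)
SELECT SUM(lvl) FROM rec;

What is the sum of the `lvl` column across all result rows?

Base: id=2 (usr) at lvl 0.
Iteration 1: rows with parent_id in {2} -> media (id 3, lvl 1), docs (id 6, lvl 1).
Iteration 2: rows with parent_id in {3,6} -> etc (id 4, lvl 2), bob (id 5, lvl 2).
Iteration 3: rows with parent_id in {4,5} -> home (id 8, lvl 3), alice (id 9, lvl 3).
Iteration 4: no rows with parent_id in {8,9}; recursion stops.
SUM(lvl) = 0 + 1 + 1 + 2 + 2 + 3 + 3 = 12.

12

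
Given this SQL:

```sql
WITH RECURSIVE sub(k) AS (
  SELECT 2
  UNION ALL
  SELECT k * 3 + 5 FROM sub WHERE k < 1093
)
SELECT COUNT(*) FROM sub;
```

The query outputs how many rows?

7

Base: k=2.
Iteration 1: 2 < 1093 holds -> k = 2 * 3 + 5 = 11.
Iteration 2: 11 < 1093 holds -> k = 11 * 3 + 5 = 38.
Iteration 3: 38 < 1093 holds -> k = 38 * 3 + 5 = 119.
Iteration 4: 119 < 1093 holds -> k = 119 * 3 + 5 = 362.
Iteration 5: 362 < 1093 holds -> k = 362 * 3 + 5 = 1091.
Iteration 6: 1091 < 1093 holds -> k = 1091 * 3 + 5 = 3278.
Iteration 7: 3278 < 1093 fails; recursion stops.
Total rows emitted: 7.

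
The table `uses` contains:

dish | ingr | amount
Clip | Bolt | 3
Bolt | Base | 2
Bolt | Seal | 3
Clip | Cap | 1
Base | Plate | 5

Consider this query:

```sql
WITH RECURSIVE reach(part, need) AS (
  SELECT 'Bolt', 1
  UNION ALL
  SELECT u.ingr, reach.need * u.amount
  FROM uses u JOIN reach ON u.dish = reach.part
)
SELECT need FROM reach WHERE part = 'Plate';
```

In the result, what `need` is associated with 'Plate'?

Base: (Bolt, need=1).
Iteration 1: components of {Bolt} -> Base = 1*2 = 2, Seal = 1*3 = 3.
Iteration 2: components of {Base,Seal} -> Plate = 2*5 = 10.
Iteration 3: no further components; recursion stops.

10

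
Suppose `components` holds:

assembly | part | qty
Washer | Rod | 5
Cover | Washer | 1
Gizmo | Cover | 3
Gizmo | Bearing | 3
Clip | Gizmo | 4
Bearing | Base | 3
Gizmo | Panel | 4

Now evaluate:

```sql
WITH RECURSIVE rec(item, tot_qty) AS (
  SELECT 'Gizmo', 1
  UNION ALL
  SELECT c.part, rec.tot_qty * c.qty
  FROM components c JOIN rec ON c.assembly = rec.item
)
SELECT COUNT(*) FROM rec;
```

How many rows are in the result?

7

Base: (Gizmo, tot_qty=1).
Iteration 1: components of {Gizmo} -> Bearing = 1*3 = 3, Cover = 1*3 = 3, Panel = 1*4 = 4.
Iteration 2: components of {Bearing,Cover,Panel} -> Base = 3*3 = 9, Washer = 3*1 = 3.
Iteration 3: components of {Base,Washer} -> Rod = 3*5 = 15.
Iteration 4: no further components; recursion stops.
Total rows emitted: 7.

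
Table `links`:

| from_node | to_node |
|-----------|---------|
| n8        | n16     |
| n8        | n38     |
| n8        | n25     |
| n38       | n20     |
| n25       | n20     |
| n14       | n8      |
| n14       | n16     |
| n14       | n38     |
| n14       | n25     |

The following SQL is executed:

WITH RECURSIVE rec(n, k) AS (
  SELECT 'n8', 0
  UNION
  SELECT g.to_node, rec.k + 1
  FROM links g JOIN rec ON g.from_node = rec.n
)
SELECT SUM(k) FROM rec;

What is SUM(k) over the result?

5

Base: (n8, k=0).
Iteration 1: edges from {n8} -> (n16, k=1), (n25, k=1), (n38, k=1).
Iteration 2: edges from {n16,n25,n38} -> (n20, k=2). [UNION drops 1 duplicate row(s)]
Iteration 3: no outgoing edges from {n20}; recursion stops.
SUM(k) = 0 + 1 + 1 + 1 + 2 = 5.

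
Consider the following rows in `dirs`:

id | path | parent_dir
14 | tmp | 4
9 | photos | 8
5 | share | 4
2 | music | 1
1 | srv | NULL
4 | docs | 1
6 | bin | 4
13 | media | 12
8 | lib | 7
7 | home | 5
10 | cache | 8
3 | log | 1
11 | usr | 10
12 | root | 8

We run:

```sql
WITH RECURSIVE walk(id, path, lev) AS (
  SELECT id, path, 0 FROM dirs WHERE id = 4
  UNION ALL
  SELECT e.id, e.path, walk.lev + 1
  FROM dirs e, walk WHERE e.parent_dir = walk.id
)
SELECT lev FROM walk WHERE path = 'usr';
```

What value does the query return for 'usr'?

Base: id=4 (docs) at lev 0.
Iteration 1: rows with parent_dir in {4} -> share (id 5, lev 1), bin (id 6, lev 1), tmp (id 14, lev 1).
Iteration 2: rows with parent_dir in {5,6,14} -> home (id 7, lev 2).
Iteration 3: rows with parent_dir in {7} -> lib (id 8, lev 3).
Iteration 4: rows with parent_dir in {8} -> photos (id 9, lev 4), cache (id 10, lev 4), root (id 12, lev 4).
Iteration 5: rows with parent_dir in {9,10,12} -> usr (id 11, lev 5), media (id 13, lev 5).
Iteration 6: no rows with parent_dir in {11,13}; recursion stops.

5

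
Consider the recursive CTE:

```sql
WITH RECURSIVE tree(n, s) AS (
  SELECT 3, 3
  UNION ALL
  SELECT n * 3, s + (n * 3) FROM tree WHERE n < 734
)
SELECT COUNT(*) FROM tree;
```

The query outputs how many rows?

Base: n=3, s=3.
Iteration 1: 3 < 734 holds -> n = 3 * 3 = 9, s = 3 + 9 = 12.
Iteration 2: 9 < 734 holds -> n = 9 * 3 = 27, s = 12 + 27 = 39.
Iteration 3: 27 < 734 holds -> n = 27 * 3 = 81, s = 39 + 81 = 120.
Iteration 4: 81 < 734 holds -> n = 81 * 3 = 243, s = 120 + 243 = 363.
Iteration 5: 243 < 734 holds -> n = 243 * 3 = 729, s = 363 + 729 = 1092.
Iteration 6: 729 < 734 holds -> n = 729 * 3 = 2187, s = 1092 + 2187 = 3279.
Iteration 7: 2187 < 734 fails; recursion stops.
Total rows emitted: 7.

7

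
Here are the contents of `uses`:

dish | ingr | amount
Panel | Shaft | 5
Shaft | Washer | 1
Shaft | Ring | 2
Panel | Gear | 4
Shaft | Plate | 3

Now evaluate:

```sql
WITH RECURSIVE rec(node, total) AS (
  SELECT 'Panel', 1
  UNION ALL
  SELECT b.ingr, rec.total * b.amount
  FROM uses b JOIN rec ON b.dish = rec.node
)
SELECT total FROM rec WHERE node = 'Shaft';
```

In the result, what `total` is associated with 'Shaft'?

5

Base: (Panel, total=1).
Iteration 1: components of {Panel} -> Gear = 1*4 = 4, Shaft = 1*5 = 5.
Iteration 2: components of {Gear,Shaft} -> Plate = 5*3 = 15, Ring = 5*2 = 10, Washer = 5*1 = 5.
Iteration 3: no further components; recursion stops.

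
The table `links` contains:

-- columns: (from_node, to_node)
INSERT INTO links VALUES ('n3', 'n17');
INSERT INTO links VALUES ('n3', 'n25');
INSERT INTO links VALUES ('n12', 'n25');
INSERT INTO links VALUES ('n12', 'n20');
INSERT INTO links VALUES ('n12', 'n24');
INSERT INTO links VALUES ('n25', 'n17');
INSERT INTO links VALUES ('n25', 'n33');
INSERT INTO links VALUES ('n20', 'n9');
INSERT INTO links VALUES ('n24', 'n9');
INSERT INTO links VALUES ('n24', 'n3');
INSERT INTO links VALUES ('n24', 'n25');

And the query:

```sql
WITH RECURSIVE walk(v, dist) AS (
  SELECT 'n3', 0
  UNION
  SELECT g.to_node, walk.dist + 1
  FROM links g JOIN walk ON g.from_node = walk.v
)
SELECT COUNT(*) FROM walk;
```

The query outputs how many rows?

Base: (n3, dist=0).
Iteration 1: edges from {n3} -> (n17, dist=1), (n25, dist=1).
Iteration 2: edges from {n17,n25} -> (n17, dist=2), (n33, dist=2).
Iteration 3: no outgoing edges from {n17,n33}; recursion stops.
Total rows emitted: 5.

5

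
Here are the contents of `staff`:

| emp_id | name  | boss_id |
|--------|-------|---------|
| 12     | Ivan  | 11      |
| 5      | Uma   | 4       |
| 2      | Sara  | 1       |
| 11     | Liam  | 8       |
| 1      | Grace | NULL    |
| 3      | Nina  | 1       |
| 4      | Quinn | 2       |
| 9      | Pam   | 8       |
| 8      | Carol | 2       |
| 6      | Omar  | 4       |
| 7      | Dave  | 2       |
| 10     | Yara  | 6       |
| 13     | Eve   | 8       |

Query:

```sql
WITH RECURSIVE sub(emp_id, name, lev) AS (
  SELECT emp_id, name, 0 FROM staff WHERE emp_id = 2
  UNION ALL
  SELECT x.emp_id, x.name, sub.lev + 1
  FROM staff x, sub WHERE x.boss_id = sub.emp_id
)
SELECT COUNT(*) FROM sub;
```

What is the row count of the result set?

11

Base: emp_id=2 (Sara) at lev 0.
Iteration 1: rows with boss_id in {2} -> Quinn (id 4, lev 1), Dave (id 7, lev 1), Carol (id 8, lev 1).
Iteration 2: rows with boss_id in {4,7,8} -> Uma (id 5, lev 2), Omar (id 6, lev 2), Pam (id 9, lev 2), Liam (id 11, lev 2), Eve (id 13, lev 2).
Iteration 3: rows with boss_id in {5,6,9,11,13} -> Yara (id 10, lev 3), Ivan (id 12, lev 3).
Iteration 4: no rows with boss_id in {10,12}; recursion stops.
Total rows emitted: 11.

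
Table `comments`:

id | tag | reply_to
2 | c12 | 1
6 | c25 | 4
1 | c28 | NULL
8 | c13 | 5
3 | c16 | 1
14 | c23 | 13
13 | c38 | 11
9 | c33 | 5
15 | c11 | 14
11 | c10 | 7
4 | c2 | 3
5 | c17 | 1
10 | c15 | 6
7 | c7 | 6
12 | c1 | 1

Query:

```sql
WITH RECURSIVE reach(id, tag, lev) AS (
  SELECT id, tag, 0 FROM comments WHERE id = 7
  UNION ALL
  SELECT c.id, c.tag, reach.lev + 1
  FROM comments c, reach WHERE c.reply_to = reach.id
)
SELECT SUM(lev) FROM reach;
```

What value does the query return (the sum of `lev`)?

10

Base: id=7 (c7) at lev 0.
Iteration 1: rows with reply_to in {7} -> c10 (id 11, lev 1).
Iteration 2: rows with reply_to in {11} -> c38 (id 13, lev 2).
Iteration 3: rows with reply_to in {13} -> c23 (id 14, lev 3).
Iteration 4: rows with reply_to in {14} -> c11 (id 15, lev 4).
Iteration 5: no rows with reply_to in {15}; recursion stops.
SUM(lev) = 0 + 1 + 2 + 3 + 4 = 10.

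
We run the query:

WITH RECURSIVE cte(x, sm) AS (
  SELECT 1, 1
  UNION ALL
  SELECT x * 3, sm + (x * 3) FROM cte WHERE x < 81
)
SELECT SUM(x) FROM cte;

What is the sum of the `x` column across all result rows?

Base: x=1, sm=1.
Iteration 1: 1 < 81 holds -> x = 1 * 3 = 3, sm = 1 + 3 = 4.
Iteration 2: 3 < 81 holds -> x = 3 * 3 = 9, sm = 4 + 9 = 13.
Iteration 3: 9 < 81 holds -> x = 9 * 3 = 27, sm = 13 + 27 = 40.
Iteration 4: 27 < 81 holds -> x = 27 * 3 = 81, sm = 40 + 81 = 121.
Iteration 5: 81 < 81 fails; recursion stops.
SUM(x) = 1 + 3 + 9 + 27 + 81 = 121.

121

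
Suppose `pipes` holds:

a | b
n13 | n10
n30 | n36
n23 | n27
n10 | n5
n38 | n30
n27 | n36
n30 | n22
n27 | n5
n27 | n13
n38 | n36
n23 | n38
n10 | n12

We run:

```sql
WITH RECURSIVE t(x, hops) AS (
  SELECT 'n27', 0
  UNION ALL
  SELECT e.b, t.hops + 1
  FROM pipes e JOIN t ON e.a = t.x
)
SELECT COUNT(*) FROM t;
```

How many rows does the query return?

7

Base: (n27, hops=0).
Iteration 1: edges from {n27} -> (n13, hops=1), (n36, hops=1), (n5, hops=1).
Iteration 2: edges from {n13,n36,n5} -> (n10, hops=2).
Iteration 3: edges from {n10} -> (n12, hops=3), (n5, hops=3).
Iteration 4: no outgoing edges from {n12,n5}; recursion stops.
Total rows emitted: 7.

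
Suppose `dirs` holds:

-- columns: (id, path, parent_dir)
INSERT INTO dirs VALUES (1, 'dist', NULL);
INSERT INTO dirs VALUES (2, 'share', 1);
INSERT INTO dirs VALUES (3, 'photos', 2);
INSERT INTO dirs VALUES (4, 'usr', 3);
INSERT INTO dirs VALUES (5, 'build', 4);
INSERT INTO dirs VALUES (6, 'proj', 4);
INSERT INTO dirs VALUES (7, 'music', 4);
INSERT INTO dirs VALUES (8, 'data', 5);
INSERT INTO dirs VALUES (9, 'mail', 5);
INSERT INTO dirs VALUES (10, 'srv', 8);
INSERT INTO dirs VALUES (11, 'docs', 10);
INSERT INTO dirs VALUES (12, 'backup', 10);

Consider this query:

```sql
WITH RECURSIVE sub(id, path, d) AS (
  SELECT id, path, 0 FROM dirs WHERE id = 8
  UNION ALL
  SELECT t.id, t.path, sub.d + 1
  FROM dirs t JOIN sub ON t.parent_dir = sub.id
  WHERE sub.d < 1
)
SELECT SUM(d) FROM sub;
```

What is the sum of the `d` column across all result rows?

Base: id=8 (data) at d 0.
Iteration 1: rows with parent_dir in {8} -> srv (id 10, d 1).
Iteration 2: d < 1 fails for all current rows; recursion stops.
SUM(d) = 0 + 1 = 1.

1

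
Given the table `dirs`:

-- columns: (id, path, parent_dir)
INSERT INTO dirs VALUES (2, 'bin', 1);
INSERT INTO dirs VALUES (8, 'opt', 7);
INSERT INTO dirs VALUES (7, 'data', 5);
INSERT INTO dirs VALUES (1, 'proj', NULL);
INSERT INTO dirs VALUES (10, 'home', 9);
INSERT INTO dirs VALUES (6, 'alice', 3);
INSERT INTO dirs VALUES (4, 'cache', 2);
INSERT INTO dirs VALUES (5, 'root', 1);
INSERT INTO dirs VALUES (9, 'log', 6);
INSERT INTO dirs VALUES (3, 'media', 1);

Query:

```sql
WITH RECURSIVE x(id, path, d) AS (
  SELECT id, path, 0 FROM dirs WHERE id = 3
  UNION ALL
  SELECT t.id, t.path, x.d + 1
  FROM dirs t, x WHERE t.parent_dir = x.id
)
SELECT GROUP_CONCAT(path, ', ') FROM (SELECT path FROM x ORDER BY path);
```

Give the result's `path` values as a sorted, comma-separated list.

Base: id=3 (media) at d 0.
Iteration 1: rows with parent_dir in {3} -> alice (id 6, d 1).
Iteration 2: rows with parent_dir in {6} -> log (id 9, d 2).
Iteration 3: rows with parent_dir in {9} -> home (id 10, d 3).
Iteration 4: no rows with parent_dir in {10}; recursion stops.

alice, home, log, media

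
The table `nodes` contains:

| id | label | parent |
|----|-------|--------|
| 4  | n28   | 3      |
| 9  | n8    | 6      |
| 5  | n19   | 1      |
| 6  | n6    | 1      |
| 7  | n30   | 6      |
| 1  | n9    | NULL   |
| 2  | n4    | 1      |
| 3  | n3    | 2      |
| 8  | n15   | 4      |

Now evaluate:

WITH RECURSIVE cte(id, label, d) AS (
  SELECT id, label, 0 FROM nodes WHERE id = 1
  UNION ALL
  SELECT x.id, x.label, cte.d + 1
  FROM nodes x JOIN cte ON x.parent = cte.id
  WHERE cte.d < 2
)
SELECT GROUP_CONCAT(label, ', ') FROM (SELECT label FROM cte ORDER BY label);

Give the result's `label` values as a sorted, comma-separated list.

n19, n3, n30, n4, n6, n8, n9

Base: id=1 (n9) at d 0.
Iteration 1: rows with parent in {1} -> n4 (id 2, d 1), n19 (id 5, d 1), n6 (id 6, d 1).
Iteration 2: rows with parent in {2,5,6} -> n3 (id 3, d 2), n30 (id 7, d 2), n8 (id 9, d 2).
Iteration 3: d < 2 fails for all current rows; recursion stops.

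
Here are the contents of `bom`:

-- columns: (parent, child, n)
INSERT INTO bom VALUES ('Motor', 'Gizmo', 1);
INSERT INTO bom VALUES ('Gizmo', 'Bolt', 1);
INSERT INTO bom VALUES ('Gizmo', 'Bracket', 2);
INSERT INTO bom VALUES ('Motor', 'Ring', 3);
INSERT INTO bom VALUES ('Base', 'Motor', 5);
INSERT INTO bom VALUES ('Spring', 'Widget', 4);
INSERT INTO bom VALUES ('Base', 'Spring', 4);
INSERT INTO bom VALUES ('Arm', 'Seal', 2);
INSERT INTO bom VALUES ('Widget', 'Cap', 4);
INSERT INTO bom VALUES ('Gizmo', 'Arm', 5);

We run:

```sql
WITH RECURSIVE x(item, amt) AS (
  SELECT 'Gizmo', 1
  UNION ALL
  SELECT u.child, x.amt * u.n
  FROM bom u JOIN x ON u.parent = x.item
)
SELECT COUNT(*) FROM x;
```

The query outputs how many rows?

Base: (Gizmo, amt=1).
Iteration 1: components of {Gizmo} -> Arm = 1*5 = 5, Bolt = 1*1 = 1, Bracket = 1*2 = 2.
Iteration 2: components of {Arm,Bolt,Bracket} -> Seal = 5*2 = 10.
Iteration 3: no further components; recursion stops.
Total rows emitted: 5.

5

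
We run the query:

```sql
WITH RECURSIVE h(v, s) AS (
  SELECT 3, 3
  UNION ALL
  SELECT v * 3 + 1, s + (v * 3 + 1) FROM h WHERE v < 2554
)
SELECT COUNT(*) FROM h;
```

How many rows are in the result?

Base: v=3, s=3.
Iteration 1: 3 < 2554 holds -> v = 3 * 3 + 1 = 10, s = 3 + 10 = 13.
Iteration 2: 10 < 2554 holds -> v = 10 * 3 + 1 = 31, s = 13 + 31 = 44.
Iteration 3: 31 < 2554 holds -> v = 31 * 3 + 1 = 94, s = 44 + 94 = 138.
Iteration 4: 94 < 2554 holds -> v = 94 * 3 + 1 = 283, s = 138 + 283 = 421.
Iteration 5: 283 < 2554 holds -> v = 283 * 3 + 1 = 850, s = 421 + 850 = 1271.
Iteration 6: 850 < 2554 holds -> v = 850 * 3 + 1 = 2551, s = 1271 + 2551 = 3822.
Iteration 7: 2551 < 2554 holds -> v = 2551 * 3 + 1 = 7654, s = 3822 + 7654 = 11476.
Iteration 8: 7654 < 2554 fails; recursion stops.
Total rows emitted: 8.

8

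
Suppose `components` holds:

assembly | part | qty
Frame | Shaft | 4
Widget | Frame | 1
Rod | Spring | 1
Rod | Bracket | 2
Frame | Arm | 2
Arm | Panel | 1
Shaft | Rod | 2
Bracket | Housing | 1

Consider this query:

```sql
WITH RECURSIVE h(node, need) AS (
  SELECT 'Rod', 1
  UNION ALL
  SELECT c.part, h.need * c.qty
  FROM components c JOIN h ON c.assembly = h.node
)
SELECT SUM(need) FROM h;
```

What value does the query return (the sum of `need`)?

Base: (Rod, need=1).
Iteration 1: components of {Rod} -> Bracket = 1*2 = 2, Spring = 1*1 = 1.
Iteration 2: components of {Bracket,Spring} -> Housing = 2*1 = 2.
Iteration 3: no further components; recursion stops.
SUM(need) = 1 + 2 + 1 + 2 = 6.

6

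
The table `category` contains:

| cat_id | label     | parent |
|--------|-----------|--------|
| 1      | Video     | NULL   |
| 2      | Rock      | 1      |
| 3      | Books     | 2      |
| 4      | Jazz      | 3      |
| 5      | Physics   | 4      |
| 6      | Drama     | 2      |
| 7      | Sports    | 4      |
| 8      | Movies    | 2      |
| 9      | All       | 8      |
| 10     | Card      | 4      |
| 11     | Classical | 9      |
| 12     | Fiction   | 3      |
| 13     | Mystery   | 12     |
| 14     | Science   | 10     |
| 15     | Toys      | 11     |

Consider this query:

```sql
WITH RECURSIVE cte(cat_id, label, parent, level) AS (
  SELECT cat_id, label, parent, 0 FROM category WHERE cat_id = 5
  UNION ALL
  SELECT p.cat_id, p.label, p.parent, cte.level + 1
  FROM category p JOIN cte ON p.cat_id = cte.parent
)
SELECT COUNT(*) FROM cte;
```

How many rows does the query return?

Base: cat_id=5 (Physics), parent=4, level 0.
Iteration 1: join on cat_id=4 -> Jazz (id 4, parent=3, level 1).
Iteration 2: join on cat_id=3 -> Books (id 3, parent=2, level 2).
Iteration 3: join on cat_id=2 -> Rock (id 2, parent=1, level 3).
Iteration 4: join on cat_id=1 -> Video (id 1, parent=NULL, level 4).
Iteration 5: parent is NULL; no match; recursion stops.
Total rows emitted: 5.

5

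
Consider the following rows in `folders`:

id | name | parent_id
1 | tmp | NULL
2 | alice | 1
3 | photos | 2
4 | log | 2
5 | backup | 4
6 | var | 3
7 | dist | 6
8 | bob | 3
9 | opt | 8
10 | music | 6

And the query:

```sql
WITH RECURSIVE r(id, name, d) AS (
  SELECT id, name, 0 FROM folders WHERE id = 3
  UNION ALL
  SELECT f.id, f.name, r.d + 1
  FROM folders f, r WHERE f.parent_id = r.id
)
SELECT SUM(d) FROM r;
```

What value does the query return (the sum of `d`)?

Base: id=3 (photos) at d 0.
Iteration 1: rows with parent_id in {3} -> var (id 6, d 1), bob (id 8, d 1).
Iteration 2: rows with parent_id in {6,8} -> dist (id 7, d 2), opt (id 9, d 2), music (id 10, d 2).
Iteration 3: no rows with parent_id in {7,9,10}; recursion stops.
SUM(d) = 0 + 1 + 1 + 2 + 2 + 2 = 8.

8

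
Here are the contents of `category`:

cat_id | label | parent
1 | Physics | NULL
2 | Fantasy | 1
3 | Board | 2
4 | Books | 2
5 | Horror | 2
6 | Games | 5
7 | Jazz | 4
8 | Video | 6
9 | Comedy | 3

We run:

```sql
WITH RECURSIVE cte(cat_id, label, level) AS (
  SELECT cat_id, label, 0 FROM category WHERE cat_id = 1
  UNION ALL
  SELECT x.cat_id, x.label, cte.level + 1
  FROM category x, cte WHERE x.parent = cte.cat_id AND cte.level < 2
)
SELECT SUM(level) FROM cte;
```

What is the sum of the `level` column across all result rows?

Base: cat_id=1 (Physics) at level 0.
Iteration 1: rows with parent in {1} -> Fantasy (id 2, level 1).
Iteration 2: rows with parent in {2} -> Board (id 3, level 2), Books (id 4, level 2), Horror (id 5, level 2).
Iteration 3: level < 2 fails for all current rows; recursion stops.
SUM(level) = 0 + 1 + 2 + 2 + 2 = 7.

7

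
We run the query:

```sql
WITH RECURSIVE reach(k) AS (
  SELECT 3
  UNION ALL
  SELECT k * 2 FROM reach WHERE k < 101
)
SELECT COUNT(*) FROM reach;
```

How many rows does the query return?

Base: k=3.
Iteration 1: 3 < 101 holds -> k = 3 * 2 = 6.
Iteration 2: 6 < 101 holds -> k = 6 * 2 = 12.
Iteration 3: 12 < 101 holds -> k = 12 * 2 = 24.
Iteration 4: 24 < 101 holds -> k = 24 * 2 = 48.
Iteration 5: 48 < 101 holds -> k = 48 * 2 = 96.
Iteration 6: 96 < 101 holds -> k = 96 * 2 = 192.
Iteration 7: 192 < 101 fails; recursion stops.
Total rows emitted: 7.

7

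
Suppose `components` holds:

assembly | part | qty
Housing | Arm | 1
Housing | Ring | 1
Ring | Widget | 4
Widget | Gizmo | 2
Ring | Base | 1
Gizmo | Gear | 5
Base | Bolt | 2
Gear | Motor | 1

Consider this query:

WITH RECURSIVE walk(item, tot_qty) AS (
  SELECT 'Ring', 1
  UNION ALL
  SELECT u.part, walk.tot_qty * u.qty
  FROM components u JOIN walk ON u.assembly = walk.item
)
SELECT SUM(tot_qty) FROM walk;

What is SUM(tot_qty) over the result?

Base: (Ring, tot_qty=1).
Iteration 1: components of {Ring} -> Base = 1*1 = 1, Widget = 1*4 = 4.
Iteration 2: components of {Base,Widget} -> Bolt = 1*2 = 2, Gizmo = 4*2 = 8.
Iteration 3: components of {Bolt,Gizmo} -> Gear = 8*5 = 40.
Iteration 4: components of {Gear} -> Motor = 40*1 = 40.
Iteration 5: no further components; recursion stops.
SUM(tot_qty) = 1 + 4 + 1 + 8 + 2 + 40 + 40 = 96.

96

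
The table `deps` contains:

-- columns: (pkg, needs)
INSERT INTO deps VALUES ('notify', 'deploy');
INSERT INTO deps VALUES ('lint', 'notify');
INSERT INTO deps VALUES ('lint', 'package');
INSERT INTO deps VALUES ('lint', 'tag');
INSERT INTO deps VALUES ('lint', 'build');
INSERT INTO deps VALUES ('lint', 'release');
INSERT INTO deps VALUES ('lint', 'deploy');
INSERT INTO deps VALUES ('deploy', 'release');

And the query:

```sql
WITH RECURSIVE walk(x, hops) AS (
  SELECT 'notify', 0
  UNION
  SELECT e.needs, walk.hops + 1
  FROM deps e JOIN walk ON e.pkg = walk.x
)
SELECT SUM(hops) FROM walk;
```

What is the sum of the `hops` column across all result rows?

Base: (notify, hops=0).
Iteration 1: edges from {notify} -> (deploy, hops=1).
Iteration 2: edges from {deploy} -> (release, hops=2).
Iteration 3: no outgoing edges from {release}; recursion stops.
SUM(hops) = 0 + 1 + 2 = 3.

3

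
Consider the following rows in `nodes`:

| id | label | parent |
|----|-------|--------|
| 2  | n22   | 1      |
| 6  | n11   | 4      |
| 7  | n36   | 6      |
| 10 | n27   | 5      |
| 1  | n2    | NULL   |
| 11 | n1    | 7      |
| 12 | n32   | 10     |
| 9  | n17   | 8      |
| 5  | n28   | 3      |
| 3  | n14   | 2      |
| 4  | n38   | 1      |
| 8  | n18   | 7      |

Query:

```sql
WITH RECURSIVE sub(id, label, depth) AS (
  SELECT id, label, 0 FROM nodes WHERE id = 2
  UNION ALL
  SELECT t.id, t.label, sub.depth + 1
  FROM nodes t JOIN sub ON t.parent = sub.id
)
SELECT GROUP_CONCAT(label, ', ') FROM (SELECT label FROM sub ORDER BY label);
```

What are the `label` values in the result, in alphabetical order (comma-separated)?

Base: id=2 (n22) at depth 0.
Iteration 1: rows with parent in {2} -> n14 (id 3, depth 1).
Iteration 2: rows with parent in {3} -> n28 (id 5, depth 2).
Iteration 3: rows with parent in {5} -> n27 (id 10, depth 3).
Iteration 4: rows with parent in {10} -> n32 (id 12, depth 4).
Iteration 5: no rows with parent in {12}; recursion stops.

n14, n22, n27, n28, n32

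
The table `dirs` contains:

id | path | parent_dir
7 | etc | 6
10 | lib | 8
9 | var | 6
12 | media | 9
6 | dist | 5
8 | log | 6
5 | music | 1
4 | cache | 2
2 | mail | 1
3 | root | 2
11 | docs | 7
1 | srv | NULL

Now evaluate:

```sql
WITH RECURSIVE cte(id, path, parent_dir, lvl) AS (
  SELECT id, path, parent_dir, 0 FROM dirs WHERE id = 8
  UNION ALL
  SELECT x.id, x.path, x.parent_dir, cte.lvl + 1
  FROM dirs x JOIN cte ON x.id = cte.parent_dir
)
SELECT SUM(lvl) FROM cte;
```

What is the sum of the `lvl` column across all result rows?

6

Base: id=8 (log), parent_dir=6, lvl 0.
Iteration 1: join on id=6 -> dist (id 6, parent_dir=5, lvl 1).
Iteration 2: join on id=5 -> music (id 5, parent_dir=1, lvl 2).
Iteration 3: join on id=1 -> srv (id 1, parent_dir=NULL, lvl 3).
Iteration 4: parent_dir is NULL; no match; recursion stops.
SUM(lvl) = 0 + 1 + 2 + 3 = 6.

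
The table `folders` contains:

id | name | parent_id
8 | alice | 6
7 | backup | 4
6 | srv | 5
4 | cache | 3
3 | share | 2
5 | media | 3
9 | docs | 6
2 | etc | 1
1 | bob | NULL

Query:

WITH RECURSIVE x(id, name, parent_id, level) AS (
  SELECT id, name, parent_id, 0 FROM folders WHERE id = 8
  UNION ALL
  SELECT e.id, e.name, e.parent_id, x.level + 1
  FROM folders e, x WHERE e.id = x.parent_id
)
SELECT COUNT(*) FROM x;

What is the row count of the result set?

Base: id=8 (alice), parent_id=6, level 0.
Iteration 1: join on id=6 -> srv (id 6, parent_id=5, level 1).
Iteration 2: join on id=5 -> media (id 5, parent_id=3, level 2).
Iteration 3: join on id=3 -> share (id 3, parent_id=2, level 3).
Iteration 4: join on id=2 -> etc (id 2, parent_id=1, level 4).
Iteration 5: join on id=1 -> bob (id 1, parent_id=NULL, level 5).
Iteration 6: parent_id is NULL; no match; recursion stops.
Total rows emitted: 6.

6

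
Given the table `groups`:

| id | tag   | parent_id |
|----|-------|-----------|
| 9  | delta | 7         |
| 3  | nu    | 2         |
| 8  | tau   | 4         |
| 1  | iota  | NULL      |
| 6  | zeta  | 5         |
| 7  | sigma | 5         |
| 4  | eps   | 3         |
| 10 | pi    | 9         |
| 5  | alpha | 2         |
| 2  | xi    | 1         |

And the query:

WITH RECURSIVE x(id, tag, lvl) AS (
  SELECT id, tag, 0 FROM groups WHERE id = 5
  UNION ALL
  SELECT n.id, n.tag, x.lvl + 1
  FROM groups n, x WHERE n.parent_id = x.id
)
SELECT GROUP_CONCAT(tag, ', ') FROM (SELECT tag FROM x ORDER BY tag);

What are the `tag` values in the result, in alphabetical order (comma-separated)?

alpha, delta, pi, sigma, zeta

Base: id=5 (alpha) at lvl 0.
Iteration 1: rows with parent_id in {5} -> zeta (id 6, lvl 1), sigma (id 7, lvl 1).
Iteration 2: rows with parent_id in {6,7} -> delta (id 9, lvl 2).
Iteration 3: rows with parent_id in {9} -> pi (id 10, lvl 3).
Iteration 4: no rows with parent_id in {10}; recursion stops.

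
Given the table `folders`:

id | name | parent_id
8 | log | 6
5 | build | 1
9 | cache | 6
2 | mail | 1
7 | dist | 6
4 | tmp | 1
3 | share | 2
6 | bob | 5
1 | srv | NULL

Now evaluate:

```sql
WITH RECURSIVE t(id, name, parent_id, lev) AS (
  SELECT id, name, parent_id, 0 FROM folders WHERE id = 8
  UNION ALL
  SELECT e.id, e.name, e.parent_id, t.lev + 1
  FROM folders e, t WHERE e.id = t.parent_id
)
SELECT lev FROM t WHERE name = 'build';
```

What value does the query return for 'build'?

Base: id=8 (log), parent_id=6, lev 0.
Iteration 1: join on id=6 -> bob (id 6, parent_id=5, lev 1).
Iteration 2: join on id=5 -> build (id 5, parent_id=1, lev 2).
Iteration 3: join on id=1 -> srv (id 1, parent_id=NULL, lev 3).
Iteration 4: parent_id is NULL; no match; recursion stops.

2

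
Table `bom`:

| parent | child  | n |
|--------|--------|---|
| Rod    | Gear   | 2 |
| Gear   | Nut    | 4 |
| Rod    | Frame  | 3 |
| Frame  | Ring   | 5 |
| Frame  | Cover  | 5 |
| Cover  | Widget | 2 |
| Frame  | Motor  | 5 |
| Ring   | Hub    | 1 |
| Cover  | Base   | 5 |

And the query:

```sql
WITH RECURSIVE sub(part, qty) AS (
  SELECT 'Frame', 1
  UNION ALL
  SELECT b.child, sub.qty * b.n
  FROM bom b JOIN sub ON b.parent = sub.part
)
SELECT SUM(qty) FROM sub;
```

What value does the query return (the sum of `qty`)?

Base: (Frame, qty=1).
Iteration 1: components of {Frame} -> Cover = 1*5 = 5, Motor = 1*5 = 5, Ring = 1*5 = 5.
Iteration 2: components of {Cover,Motor,Ring} -> Base = 5*5 = 25, Hub = 5*1 = 5, Widget = 5*2 = 10.
Iteration 3: no further components; recursion stops.
SUM(qty) = 1 + 5 + 5 + 5 + 5 + 10 + 25 = 56.

56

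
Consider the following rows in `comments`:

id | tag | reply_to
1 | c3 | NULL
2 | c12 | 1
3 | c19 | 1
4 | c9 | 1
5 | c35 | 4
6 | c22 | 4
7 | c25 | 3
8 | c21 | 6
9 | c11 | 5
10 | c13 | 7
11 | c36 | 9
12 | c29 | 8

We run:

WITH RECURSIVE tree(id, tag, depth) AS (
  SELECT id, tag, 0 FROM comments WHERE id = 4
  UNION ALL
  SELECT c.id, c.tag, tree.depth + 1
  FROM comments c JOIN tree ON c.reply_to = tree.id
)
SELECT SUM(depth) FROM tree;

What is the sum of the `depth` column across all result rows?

Base: id=4 (c9) at depth 0.
Iteration 1: rows with reply_to in {4} -> c35 (id 5, depth 1), c22 (id 6, depth 1).
Iteration 2: rows with reply_to in {5,6} -> c21 (id 8, depth 2), c11 (id 9, depth 2).
Iteration 3: rows with reply_to in {8,9} -> c36 (id 11, depth 3), c29 (id 12, depth 3).
Iteration 4: no rows with reply_to in {11,12}; recursion stops.
SUM(depth) = 0 + 1 + 1 + 2 + 2 + 3 + 3 = 12.

12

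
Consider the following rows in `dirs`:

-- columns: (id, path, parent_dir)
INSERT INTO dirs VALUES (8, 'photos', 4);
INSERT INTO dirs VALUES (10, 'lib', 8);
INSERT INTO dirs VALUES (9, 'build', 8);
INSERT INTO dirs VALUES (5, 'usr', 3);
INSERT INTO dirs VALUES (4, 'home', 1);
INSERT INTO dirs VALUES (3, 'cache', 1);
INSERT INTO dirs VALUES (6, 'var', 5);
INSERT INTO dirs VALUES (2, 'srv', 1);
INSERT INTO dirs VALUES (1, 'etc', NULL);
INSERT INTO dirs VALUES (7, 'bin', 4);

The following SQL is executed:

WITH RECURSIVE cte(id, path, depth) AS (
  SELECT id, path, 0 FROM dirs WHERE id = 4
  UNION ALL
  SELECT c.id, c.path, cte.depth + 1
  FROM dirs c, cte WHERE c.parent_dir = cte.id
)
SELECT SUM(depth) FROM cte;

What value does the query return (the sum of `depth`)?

6

Base: id=4 (home) at depth 0.
Iteration 1: rows with parent_dir in {4} -> bin (id 7, depth 1), photos (id 8, depth 1).
Iteration 2: rows with parent_dir in {7,8} -> build (id 9, depth 2), lib (id 10, depth 2).
Iteration 3: no rows with parent_dir in {9,10}; recursion stops.
SUM(depth) = 0 + 1 + 1 + 2 + 2 = 6.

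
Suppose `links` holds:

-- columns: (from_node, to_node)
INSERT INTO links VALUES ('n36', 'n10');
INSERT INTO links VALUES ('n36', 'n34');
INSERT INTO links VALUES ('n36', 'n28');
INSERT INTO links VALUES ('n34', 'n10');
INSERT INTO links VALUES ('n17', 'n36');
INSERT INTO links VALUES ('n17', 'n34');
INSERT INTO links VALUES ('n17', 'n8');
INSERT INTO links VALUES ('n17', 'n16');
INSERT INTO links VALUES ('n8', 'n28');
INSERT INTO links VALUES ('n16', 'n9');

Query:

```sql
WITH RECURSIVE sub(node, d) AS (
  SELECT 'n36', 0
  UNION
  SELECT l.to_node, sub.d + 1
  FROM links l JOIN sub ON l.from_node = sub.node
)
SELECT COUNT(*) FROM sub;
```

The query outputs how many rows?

5

Base: (n36, d=0).
Iteration 1: edges from {n36} -> (n10, d=1), (n28, d=1), (n34, d=1).
Iteration 2: edges from {n10,n28,n34} -> (n10, d=2).
Iteration 3: no outgoing edges from {n10}; recursion stops.
Total rows emitted: 5.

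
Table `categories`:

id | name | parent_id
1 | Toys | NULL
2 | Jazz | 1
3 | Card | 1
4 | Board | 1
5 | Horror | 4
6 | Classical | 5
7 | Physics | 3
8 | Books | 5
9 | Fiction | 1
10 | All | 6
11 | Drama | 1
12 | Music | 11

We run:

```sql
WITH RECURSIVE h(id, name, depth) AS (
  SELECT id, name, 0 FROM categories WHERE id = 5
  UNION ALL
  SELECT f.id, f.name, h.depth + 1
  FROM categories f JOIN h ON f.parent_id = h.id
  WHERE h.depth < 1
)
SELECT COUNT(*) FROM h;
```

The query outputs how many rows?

3

Base: id=5 (Horror) at depth 0.
Iteration 1: rows with parent_id in {5} -> Classical (id 6, depth 1), Books (id 8, depth 1).
Iteration 2: depth < 1 fails for all current rows; recursion stops.
Total rows emitted: 3.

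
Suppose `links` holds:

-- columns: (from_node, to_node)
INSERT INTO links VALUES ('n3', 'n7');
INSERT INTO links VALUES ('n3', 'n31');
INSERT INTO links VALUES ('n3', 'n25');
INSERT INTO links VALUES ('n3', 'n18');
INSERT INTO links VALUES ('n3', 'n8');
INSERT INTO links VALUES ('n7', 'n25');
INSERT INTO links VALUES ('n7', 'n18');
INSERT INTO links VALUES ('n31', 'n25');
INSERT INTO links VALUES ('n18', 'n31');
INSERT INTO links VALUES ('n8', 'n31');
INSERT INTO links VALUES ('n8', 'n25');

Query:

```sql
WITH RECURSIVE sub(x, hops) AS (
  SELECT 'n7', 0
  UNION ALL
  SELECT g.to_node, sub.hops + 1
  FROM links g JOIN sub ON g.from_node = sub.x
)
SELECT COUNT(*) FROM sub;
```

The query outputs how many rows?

Base: (n7, hops=0).
Iteration 1: edges from {n7} -> (n18, hops=1), (n25, hops=1).
Iteration 2: edges from {n18,n25} -> (n31, hops=2).
Iteration 3: edges from {n31} -> (n25, hops=3).
Iteration 4: no outgoing edges from {n25}; recursion stops.
Total rows emitted: 5.

5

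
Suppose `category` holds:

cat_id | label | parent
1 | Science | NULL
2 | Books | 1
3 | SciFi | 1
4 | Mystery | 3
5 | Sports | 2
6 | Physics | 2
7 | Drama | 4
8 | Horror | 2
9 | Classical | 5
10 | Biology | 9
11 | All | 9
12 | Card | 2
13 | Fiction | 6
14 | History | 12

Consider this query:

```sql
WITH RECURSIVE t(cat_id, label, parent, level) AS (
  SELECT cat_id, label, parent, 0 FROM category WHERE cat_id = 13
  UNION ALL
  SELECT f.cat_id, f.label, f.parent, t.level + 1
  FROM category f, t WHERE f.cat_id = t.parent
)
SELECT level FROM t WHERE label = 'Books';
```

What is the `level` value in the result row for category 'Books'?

2

Base: cat_id=13 (Fiction), parent=6, level 0.
Iteration 1: join on cat_id=6 -> Physics (id 6, parent=2, level 1).
Iteration 2: join on cat_id=2 -> Books (id 2, parent=1, level 2).
Iteration 3: join on cat_id=1 -> Science (id 1, parent=NULL, level 3).
Iteration 4: parent is NULL; no match; recursion stops.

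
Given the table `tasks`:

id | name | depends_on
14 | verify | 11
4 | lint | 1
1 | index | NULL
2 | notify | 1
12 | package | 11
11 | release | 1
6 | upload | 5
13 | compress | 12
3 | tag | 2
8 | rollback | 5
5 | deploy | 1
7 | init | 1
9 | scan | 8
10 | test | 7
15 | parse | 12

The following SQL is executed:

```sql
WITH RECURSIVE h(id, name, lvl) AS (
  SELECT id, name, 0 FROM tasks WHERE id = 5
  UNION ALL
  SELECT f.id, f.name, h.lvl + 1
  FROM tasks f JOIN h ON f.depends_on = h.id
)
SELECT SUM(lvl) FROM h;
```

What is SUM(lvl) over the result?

4

Base: id=5 (deploy) at lvl 0.
Iteration 1: rows with depends_on in {5} -> upload (id 6, lvl 1), rollback (id 8, lvl 1).
Iteration 2: rows with depends_on in {6,8} -> scan (id 9, lvl 2).
Iteration 3: no rows with depends_on in {9}; recursion stops.
SUM(lvl) = 0 + 1 + 1 + 2 = 4.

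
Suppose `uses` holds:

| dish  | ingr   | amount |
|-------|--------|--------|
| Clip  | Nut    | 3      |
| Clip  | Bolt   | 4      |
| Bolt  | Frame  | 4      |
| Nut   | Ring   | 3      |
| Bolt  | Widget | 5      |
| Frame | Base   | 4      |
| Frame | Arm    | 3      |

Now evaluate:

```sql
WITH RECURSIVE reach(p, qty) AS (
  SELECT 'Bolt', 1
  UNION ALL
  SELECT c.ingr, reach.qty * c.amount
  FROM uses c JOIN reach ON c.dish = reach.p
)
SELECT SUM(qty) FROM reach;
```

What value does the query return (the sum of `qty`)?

38

Base: (Bolt, qty=1).
Iteration 1: components of {Bolt} -> Frame = 1*4 = 4, Widget = 1*5 = 5.
Iteration 2: components of {Frame,Widget} -> Arm = 4*3 = 12, Base = 4*4 = 16.
Iteration 3: no further components; recursion stops.
SUM(qty) = 1 + 4 + 5 + 16 + 12 = 38.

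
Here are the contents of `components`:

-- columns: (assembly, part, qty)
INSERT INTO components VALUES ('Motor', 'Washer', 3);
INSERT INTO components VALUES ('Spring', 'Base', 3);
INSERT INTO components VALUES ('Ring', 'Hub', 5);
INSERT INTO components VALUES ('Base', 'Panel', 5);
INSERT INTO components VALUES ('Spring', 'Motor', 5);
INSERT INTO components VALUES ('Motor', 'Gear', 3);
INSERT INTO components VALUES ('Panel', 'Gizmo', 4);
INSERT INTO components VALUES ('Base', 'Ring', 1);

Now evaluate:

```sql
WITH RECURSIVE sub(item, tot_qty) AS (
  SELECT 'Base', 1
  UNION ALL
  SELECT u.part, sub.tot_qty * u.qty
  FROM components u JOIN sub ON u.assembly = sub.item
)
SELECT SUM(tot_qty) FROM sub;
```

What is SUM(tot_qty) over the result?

32

Base: (Base, tot_qty=1).
Iteration 1: components of {Base} -> Panel = 1*5 = 5, Ring = 1*1 = 1.
Iteration 2: components of {Panel,Ring} -> Gizmo = 5*4 = 20, Hub = 1*5 = 5.
Iteration 3: no further components; recursion stops.
SUM(tot_qty) = 1 + 5 + 1 + 20 + 5 = 32.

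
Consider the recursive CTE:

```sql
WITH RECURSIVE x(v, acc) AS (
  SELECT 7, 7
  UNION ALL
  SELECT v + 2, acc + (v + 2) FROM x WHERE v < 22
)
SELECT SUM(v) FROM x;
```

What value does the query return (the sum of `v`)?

Base: v=7, acc=7.
Iteration 1: 7 < 22 holds -> v = 7 + 2 = 9, acc = 7 + 9 = 16.
Iteration 2: 9 < 22 holds -> v = 9 + 2 = 11, acc = 16 + 11 = 27.
Iteration 3: 11 < 22 holds -> v = 11 + 2 = 13, acc = 27 + 13 = 40.
Iteration 4: 13 < 22 holds -> v = 13 + 2 = 15, acc = 40 + 15 = 55.
Iteration 5: 15 < 22 holds -> v = 15 + 2 = 17, acc = 55 + 17 = 72.
Iteration 6: 17 < 22 holds -> v = 17 + 2 = 19, acc = 72 + 19 = 91.
Iteration 7: 19 < 22 holds -> v = 19 + 2 = 21, acc = 91 + 21 = 112.
Iteration 8: 21 < 22 holds -> v = 21 + 2 = 23, acc = 112 + 23 = 135.
Iteration 9: 23 < 22 fails; recursion stops.
SUM(v) = 7 + 9 + 11 + 13 + 15 + 17 + 19 + 21 + 23 = 135.

135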